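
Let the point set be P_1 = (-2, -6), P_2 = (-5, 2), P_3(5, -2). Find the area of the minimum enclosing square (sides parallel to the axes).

The bounding box has width 10 and height 8.
An axis-aligned square enclosing the set must have side ≥ max(width, height).
So the minimum side is max(10, 8) = 10.
Area = 10² = 100.

100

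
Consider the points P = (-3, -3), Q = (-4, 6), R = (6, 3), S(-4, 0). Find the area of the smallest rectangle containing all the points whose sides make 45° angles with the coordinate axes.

In coordinates u = x + y, v = x − y the rectangle is axis-aligned; the map (x,y)→(u,v) scales areas by 2.
u-values: -6, 2, 9, -4; range = 9 − (-6) = 15.
v-values: 0, -10, 3, -4; range = 3 − (-10) = 13.
Area = (15 × 13) / 2 = 97.5.

97.5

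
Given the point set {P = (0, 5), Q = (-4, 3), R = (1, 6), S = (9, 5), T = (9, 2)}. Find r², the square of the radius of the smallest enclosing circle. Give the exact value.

14705/338

A smallest enclosing disk is always determined by at most three of the input points on its boundary.
The minimum enclosing circle is determined by three boundary points: Q, S, T.
Their circumcentre is (67/26, 3.5) with r² = 14705/338.
The farthest remaining point P is at distance² 3005/338 ≤ 14705/338.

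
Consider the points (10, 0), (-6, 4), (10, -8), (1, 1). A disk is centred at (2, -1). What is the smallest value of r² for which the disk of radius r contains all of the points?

The required radius is the distance from (2, -1) to the farthest point.
Squared distances: 65, 89, 113, 5.
Maximum is 113, attained at (10, -8).

113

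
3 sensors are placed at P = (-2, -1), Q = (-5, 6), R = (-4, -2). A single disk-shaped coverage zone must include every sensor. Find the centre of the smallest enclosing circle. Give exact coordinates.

Side lengths²: PQ² = 58, PR² = 5, QR² = 65.
Since QR² = 65 ≥ 58 + 5 = 63, the angle opposite QR is not acute, so the smallest enclosing circle has QR as diameter.
Centre = midpoint of QR = (-4.5, 2), r² = 65/4 = 16.25.
Centre = (-4.5, 2).

(-4.5, 2)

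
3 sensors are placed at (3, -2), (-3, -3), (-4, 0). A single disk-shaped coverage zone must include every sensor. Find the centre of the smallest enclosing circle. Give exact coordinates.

Call the three points A, B, C in the order given.
Side lengths²: AB² = 37, AC² = 53, BC² = 10.
Since AC² = 53 ≥ 37 + 10 = 47, the angle opposite AC is not acute, so the smallest enclosing circle has AC as diameter.
Centre = midpoint of AC = (-0.5, -1), r² = 53/4 = 13.25.
Centre = (-0.5, -1).

(-0.5, -1)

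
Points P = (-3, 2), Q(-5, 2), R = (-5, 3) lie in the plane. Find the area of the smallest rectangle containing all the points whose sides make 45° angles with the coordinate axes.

3

In coordinates u = x + y, v = x − y the rectangle is axis-aligned; the map (x,y)→(u,v) scales areas by 2.
u-values: -1, -3, -2; range = -1 − (-3) = 2.
v-values: -5, -7, -8; range = -5 − (-8) = 3.
Area = (2 × 3) / 2 = 3.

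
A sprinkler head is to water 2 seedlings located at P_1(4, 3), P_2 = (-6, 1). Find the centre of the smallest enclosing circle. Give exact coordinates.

(-1, 2)

The smallest circle enclosing two points has them as diameter endpoints.
Centre = midpoint = (-1, 2); r² = |P_1P_2|²/4 = 104/4 = 26.
Centre = (-1, 2).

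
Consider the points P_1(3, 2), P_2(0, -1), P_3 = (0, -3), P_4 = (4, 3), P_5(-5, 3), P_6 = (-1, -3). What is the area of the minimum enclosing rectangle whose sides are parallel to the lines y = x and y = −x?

In coordinates u = x + y, v = x − y the rectangle is axis-aligned; the map (x,y)→(u,v) scales areas by 2.
u-values: 5, -1, -3, 7, -2, -4; range = 7 − (-4) = 11.
v-values: 1, 1, 3, 1, -8, 2; range = 3 − (-8) = 11.
Area = (11 × 11) / 2 = 60.5.

60.5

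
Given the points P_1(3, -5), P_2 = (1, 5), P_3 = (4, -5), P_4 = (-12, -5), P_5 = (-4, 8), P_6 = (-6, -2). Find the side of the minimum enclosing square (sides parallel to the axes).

The bounding box has width 16 and height 13.
An axis-aligned square enclosing the set must have side ≥ max(width, height).
So the minimum side is max(16, 13) = 16.

16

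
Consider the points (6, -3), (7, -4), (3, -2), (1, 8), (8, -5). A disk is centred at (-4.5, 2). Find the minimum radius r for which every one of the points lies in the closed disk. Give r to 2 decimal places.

14.33

The required radius is the distance from (-4.5, 2) to the farthest point.
Squared distances: 135.25, 168.25, 72.25, 66.25, 205.25.
Maximum is 205.25, attained at (8, -5).
r = √(205.25) ≈ 14.33.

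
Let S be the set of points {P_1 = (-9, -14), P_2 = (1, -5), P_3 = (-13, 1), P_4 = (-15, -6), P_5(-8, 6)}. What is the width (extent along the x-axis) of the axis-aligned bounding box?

16

max x = 1, min x = -15, so width = 16.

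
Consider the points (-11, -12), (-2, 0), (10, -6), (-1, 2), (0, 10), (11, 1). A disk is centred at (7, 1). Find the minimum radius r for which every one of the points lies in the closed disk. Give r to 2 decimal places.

The required radius is the distance from (7, 1) to the farthest point.
Squared distances: 493, 82, 58, 65, 130, 16.
Maximum is 493, attained at (-11, -12).
r = √493 ≈ 22.20.

22.20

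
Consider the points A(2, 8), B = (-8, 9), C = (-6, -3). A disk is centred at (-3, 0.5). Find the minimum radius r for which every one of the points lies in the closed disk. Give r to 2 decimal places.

9.86

The required radius is the distance from (-3, 0.5) to the farthest point.
Squared distances: 81.25, 97.25, 21.25.
Maximum is 97.25, attained at B.
r = √(97.25) ≈ 9.86.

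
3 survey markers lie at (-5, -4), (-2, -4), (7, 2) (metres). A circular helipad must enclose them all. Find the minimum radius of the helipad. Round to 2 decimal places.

6.71

Call the three points A, B, C in the order given.
Side lengths²: AB² = 9, AC² = 180, BC² = 117.
Since AC² = 180 ≥ 117 + 9 = 126, the angle opposite AC is not acute, so the smallest enclosing circle has AC as diameter.
Centre = midpoint of AC = (1, -1), r² = 180/4 = 45.
r = √45 ≈ 6.71.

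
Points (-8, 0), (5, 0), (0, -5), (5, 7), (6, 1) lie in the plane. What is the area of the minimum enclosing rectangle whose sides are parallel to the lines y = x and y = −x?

In coordinates u = x + y, v = x − y the rectangle is axis-aligned; the map (x,y)→(u,v) scales areas by 2.
u-values: -8, 5, -5, 12, 7; range = 12 − (-8) = 20.
v-values: -8, 5, 5, -2, 5; range = 5 − (-8) = 13.
Area = (20 × 13) / 2 = 130.

130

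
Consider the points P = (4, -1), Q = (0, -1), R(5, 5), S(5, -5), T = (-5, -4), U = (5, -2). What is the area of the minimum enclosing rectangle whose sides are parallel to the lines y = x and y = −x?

104.5

In coordinates u = x + y, v = x − y the rectangle is axis-aligned; the map (x,y)→(u,v) scales areas by 2.
u-values: 3, -1, 10, 0, -9, 3; range = 10 − (-9) = 19.
v-values: 5, 1, 0, 10, -1, 7; range = 10 − (-1) = 11.
Area = (19 × 11) / 2 = 104.5.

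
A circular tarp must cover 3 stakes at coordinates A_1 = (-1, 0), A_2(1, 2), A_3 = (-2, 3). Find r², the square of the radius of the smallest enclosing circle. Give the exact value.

Side lengths²: A_1A_2² = 8, A_1A_3² = 10, A_2A_3² = 10.
Since A_2A_3² = 10 < 10 + 8 = 18, the triangle is acute, so the smallest enclosing circle is the circumcircle.
Circumcentre = (-0.75, 1.75), r² = 3.125.

3.125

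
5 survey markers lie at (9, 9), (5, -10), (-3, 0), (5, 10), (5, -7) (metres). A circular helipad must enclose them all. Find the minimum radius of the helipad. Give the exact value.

10

The farthest pair is (5, -10)–(5, 10) with squared distance 400. The circle on this segment as diameter has centre (5, 0) and r² = 400/4 = 100.
Check (9, 9): distance² to centre = 97 ≤ 100, so it lies inside.
All remaining points lie in this disk, and no smaller disk contains both endpoints, so this is the minimum enclosing circle.
r = √100 = 10.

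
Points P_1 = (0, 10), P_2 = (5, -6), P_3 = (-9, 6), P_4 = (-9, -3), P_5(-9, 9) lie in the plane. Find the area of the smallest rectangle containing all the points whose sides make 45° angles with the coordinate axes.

319

In coordinates u = x + y, v = x − y the rectangle is axis-aligned; the map (x,y)→(u,v) scales areas by 2.
u-values: 10, -1, -3, -12, 0; range = 10 − (-12) = 22.
v-values: -10, 11, -15, -6, -18; range = 11 − (-18) = 29.
Area = (22 × 29) / 2 = 319.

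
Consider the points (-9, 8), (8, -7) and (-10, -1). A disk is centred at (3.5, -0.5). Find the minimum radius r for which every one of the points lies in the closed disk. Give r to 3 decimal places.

The required radius is the distance from (3.5, -0.5) to the farthest point.
Squared distances: 228.5, 62.5, 182.5.
Maximum is 228.5, attained at (-9, 8).
r = √(228.5) ≈ 15.116.

15.116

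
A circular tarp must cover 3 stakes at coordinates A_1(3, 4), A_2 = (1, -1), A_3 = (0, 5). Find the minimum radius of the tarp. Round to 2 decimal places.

3.05

Side lengths²: A_1A_2² = 29, A_1A_3² = 10, A_2A_3² = 37.
Since A_2A_3² = 37 < 29 + 10 = 39, the triangle is acute, so the smallest enclosing circle is the circumcircle.
Circumcentre = (23/34, 69/34), r² = 5365/578.
r = √(5365/578) ≈ 3.05.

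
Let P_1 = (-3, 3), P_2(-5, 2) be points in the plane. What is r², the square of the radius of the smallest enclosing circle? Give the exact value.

The smallest circle enclosing two points has them as diameter endpoints.
Centre = midpoint = (-4, 2.5); r² = |P_1P_2|²/4 = 5/4 = 1.25.

1.25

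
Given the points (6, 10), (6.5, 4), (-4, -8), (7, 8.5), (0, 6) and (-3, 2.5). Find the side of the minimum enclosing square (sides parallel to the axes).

18

The bounding box has width 11 and height 18.
An axis-aligned square enclosing the set must have side ≥ max(width, height).
So the minimum side is max(11, 18) = 18.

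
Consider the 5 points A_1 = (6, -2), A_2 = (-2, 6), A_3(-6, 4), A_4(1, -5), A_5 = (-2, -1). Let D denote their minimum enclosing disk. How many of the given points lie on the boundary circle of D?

2

A smallest enclosing disk is always determined by at most three of the input points on its boundary.
The farthest pair is A_1–A_3 with squared distance 180. The circle on this segment as diameter has centre (0, 1) and r² = 180/4 = 45.
Check A_2: distance² to centre = 29 ≤ 45, so it lies inside.
All remaining points lie in this disk, and no smaller disk contains both endpoints, so this is the minimum enclosing circle.
The points at distance exactly r from the centre are A_1, A_3 — 2 points.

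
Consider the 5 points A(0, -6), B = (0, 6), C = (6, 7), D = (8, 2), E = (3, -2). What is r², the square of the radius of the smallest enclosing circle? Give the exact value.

51.25

By Welzl's lemma the MEC is supported by two points (diametrically opposite) or three points (on a circumcircle).
The farthest pair is A–C with squared distance 205. The circle on this segment as diameter has centre (3, 0.5) and r² = 205/4 = 51.25.
Check B: distance² to centre = 39.25 ≤ 51.25, so it lies inside.
All remaining points lie in this disk, and no smaller disk contains both endpoints, so this is the minimum enclosing circle.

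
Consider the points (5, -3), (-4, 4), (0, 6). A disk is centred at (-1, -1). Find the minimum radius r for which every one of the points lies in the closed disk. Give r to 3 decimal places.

7.071

The required radius is the distance from (-1, -1) to the farthest point.
Squared distances: 40, 34, 50.
Maximum is 50, attained at (0, 6).
r = √50 ≈ 7.071.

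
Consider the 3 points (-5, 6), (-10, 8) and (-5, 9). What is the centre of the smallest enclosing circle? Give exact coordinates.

(-7.3, 7.5)

Call the three points A, B, C in the order given.
Side lengths²: AB² = 29, AC² = 9, BC² = 26.
Since AB² = 29 < 26 + 9 = 35, the triangle is acute, so the smallest enclosing circle is the circumcircle.
Circumcentre = (-7.3, 7.5), r² = 7.54.
Centre = (-7.3, 7.5).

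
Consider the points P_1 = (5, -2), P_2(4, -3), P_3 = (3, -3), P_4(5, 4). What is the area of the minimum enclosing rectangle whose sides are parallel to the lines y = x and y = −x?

In coordinates u = x + y, v = x − y the rectangle is axis-aligned; the map (x,y)→(u,v) scales areas by 2.
u-values: 3, 1, 0, 9; range = 9 − 0 = 9.
v-values: 7, 7, 6, 1; range = 7 − 1 = 6.
Area = (9 × 6) / 2 = 27.

27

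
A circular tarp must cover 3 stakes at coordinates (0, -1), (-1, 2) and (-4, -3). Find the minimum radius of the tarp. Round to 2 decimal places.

2.92

Call the three points A, B, C in the order given.
Side lengths²: AB² = 10, AC² = 20, BC² = 34.
Since BC² = 34 ≥ 20 + 10 = 30, the angle opposite BC is not acute, so the smallest enclosing circle has BC as diameter.
Centre = midpoint of BC = (-2.5, -0.5), r² = 34/4 = 8.5.
r = √(8.5) ≈ 2.92.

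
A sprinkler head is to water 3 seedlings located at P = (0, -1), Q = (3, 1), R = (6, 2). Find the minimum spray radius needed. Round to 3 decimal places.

3.354

Side lengths²: PQ² = 13, PR² = 45, QR² = 10.
Since PR² = 45 ≥ 13 + 10 = 23, the angle opposite PR is not acute, so the smallest enclosing circle has PR as diameter.
Centre = midpoint of PR = (3, 0.5), r² = 45/4 = 11.25.
r = √(11.25) ≈ 3.354.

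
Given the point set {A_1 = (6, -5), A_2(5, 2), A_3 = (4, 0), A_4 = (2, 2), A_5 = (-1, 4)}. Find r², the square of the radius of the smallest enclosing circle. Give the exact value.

The minimum enclosing circle of a finite set is fixed by two of the points (as a diameter) or three (as a circumcircle).
The farthest pair is A_1–A_5 with squared distance 130. The circle on this segment as diameter has centre (2.5, -0.5) and r² = 130/4 = 32.5.
Check A_2: distance² to centre = 12.5 ≤ 32.5, so it lies inside.
All remaining points lie in this disk, and no smaller disk contains both endpoints, so this is the minimum enclosing circle.

32.5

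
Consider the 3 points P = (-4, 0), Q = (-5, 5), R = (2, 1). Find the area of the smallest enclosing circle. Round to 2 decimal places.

Side lengths²: PQ² = 26, PR² = 37, QR² = 65.
Since QR² = 65 ≥ 37 + 26 = 63, the angle opposite QR is not acute, so the smallest enclosing circle has QR as diameter.
Centre = midpoint of QR = (-1.5, 3), r² = 65/4 = 16.25.
Area = π·r² = π·16.25 ≈ 51.05.

51.05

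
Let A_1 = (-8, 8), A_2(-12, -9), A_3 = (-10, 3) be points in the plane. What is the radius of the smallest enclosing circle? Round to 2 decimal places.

8.73

Side lengths²: A_1A_2² = 305, A_1A_3² = 29, A_2A_3² = 148.
Since A_1A_2² = 305 ≥ 148 + 29 = 177, the angle opposite A_1A_2 is not acute, so the smallest enclosing circle has A_1A_2 as diameter.
Centre = midpoint of A_1A_2 = (-10, -0.5), r² = 305/4 = 76.25.
r = √(76.25) ≈ 8.73.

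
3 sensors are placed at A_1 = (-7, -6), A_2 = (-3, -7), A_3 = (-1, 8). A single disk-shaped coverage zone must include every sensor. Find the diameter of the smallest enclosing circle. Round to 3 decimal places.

15.328

Side lengths²: A_1A_2² = 17, A_1A_3² = 232, A_2A_3² = 229.
Since A_1A_3² = 232 < 229 + 17 = 246, the triangle is acute, so the smallest enclosing circle is the circumcircle.
Circumcentre = (-199/62, 41/62), r² = 112897/1922.
Diameter = 2r = 2√(112897/1922) ≈ 15.328.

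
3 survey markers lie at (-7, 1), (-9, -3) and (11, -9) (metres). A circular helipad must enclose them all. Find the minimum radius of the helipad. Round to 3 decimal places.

Call the three points A, B, C in the order given.
Side lengths²: AB² = 20, AC² = 424, BC² = 436.
Since BC² = 436 < 424 + 20 = 444, the triangle is acute, so the smallest enclosing circle is the circumcircle.
Circumcentre = (26/23, -128/23), r² = 57770/529.
r = √(57770/529) ≈ 10.450.

10.450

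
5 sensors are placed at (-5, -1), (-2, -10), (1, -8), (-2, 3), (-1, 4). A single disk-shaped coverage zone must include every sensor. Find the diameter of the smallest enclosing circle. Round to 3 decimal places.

The minimum enclosing circle of a finite set is fixed by two of the points (as a diameter) or three (as a circumcircle).
The farthest pair is (-2, -10)–(-1, 4) with squared distance 197. The circle on this segment as diameter has centre (-1.5, -3) and r² = 197/4 = 49.25.
Check (-5, -1): distance² to centre = 16.25 ≤ 49.25, so it lies inside.
All remaining points lie in this disk, and no smaller disk contains both endpoints, so this is the minimum enclosing circle.
Diameter = 2r = 2√(49.25) ≈ 14.036.

14.036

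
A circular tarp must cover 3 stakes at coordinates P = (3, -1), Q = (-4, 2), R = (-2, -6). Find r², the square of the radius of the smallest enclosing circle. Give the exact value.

Side lengths²: PQ² = 58, PR² = 50, QR² = 68.
Since QR² = 68 < 58 + 50 = 108, the triangle is acute, so the smallest enclosing circle is the circumcircle.
Circumcentre = (-1.4, -1.6), r² = 19.72.

19.72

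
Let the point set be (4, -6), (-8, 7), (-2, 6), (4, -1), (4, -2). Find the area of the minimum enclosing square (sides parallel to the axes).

The bounding box has width 12 and height 13.
An axis-aligned square enclosing the set must have side ≥ max(width, height).
So the minimum side is max(12, 13) = 13.
Area = 13² = 169.

169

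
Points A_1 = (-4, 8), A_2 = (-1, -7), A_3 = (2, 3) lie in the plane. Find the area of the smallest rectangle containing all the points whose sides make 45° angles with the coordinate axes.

117

In coordinates u = x + y, v = x − y the rectangle is axis-aligned; the map (x,y)→(u,v) scales areas by 2.
u-values: 4, -8, 5; range = 5 − (-8) = 13.
v-values: -12, 6, -1; range = 6 − (-12) = 18.
Area = (13 × 18) / 2 = 117.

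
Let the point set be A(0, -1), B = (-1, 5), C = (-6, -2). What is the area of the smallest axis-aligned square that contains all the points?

The bounding box has width 6 and height 7.
An axis-aligned square enclosing the set must have side ≥ max(width, height).
So the minimum side is max(6, 7) = 7.
Area = 7² = 49.

49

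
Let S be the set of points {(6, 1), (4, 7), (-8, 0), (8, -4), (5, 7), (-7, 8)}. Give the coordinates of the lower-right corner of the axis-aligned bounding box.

x-range [-8, 8], y-range [-4, 8].
The lower-right corner is (8, -4).

(8, -4)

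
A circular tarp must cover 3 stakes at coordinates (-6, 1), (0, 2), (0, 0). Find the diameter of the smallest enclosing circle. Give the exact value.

Call the three points A, B, C in the order given.
Side lengths²: AB² = 37, AC² = 37, BC² = 4.
Since AC² = 37 < 37 + 4 = 41, the triangle is acute, so the smallest enclosing circle is the circumcircle.
Circumcentre = (-35/12, 1), r² = 1369/144.
Diameter = 2r = 2√(1369/144) = 37/6.

37/6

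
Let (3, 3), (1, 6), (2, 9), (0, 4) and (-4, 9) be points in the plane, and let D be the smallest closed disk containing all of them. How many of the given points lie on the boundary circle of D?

2

A smallest enclosing disk is always determined by at most three of the input points on its boundary.
The farthest pair is (3, 3)–(-4, 9) with squared distance 85. The circle on this segment as diameter has centre (-0.5, 6) and r² = 85/4 = 21.25.
Check (1, 6): distance² to centre = 2.25 ≤ 21.25, so it lies inside.
All remaining points lie in this disk, and no smaller disk contains both endpoints, so this is the minimum enclosing circle.
The points at distance exactly r from the centre are (3, 3), (-4, 9) — 2 points.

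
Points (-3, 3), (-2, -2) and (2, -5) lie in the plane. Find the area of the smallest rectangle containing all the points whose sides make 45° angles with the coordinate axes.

In coordinates u = x + y, v = x − y the rectangle is axis-aligned; the map (x,y)→(u,v) scales areas by 2.
u-values: 0, -4, -3; range = 0 − (-4) = 4.
v-values: -6, 0, 7; range = 7 − (-6) = 13.
Area = (4 × 13) / 2 = 26.

26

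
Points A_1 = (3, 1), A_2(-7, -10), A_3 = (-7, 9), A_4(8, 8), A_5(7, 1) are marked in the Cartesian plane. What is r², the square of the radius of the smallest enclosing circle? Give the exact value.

The minimum enclosing circle is determined by three boundary points: A_2, A_3, A_4.
Their circumcentre is (-0.1, -0.5) with r² = 137.86.
The farthest remaining point A_5 is at distance² 52.66 ≤ 137.86.

137.86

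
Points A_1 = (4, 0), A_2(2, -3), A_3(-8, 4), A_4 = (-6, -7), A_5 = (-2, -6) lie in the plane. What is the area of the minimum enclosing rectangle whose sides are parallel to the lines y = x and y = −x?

In coordinates u = x + y, v = x − y the rectangle is axis-aligned; the map (x,y)→(u,v) scales areas by 2.
u-values: 4, -1, -4, -13, -8; range = 4 − (-13) = 17.
v-values: 4, 5, -12, 1, 4; range = 5 − (-12) = 17.
Area = (17 × 17) / 2 = 144.5.

144.5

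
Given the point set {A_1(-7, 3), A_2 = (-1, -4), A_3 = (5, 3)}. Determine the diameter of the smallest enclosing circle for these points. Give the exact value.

Side lengths²: A_1A_2² = 85, A_1A_3² = 144, A_2A_3² = 85.
Since A_1A_3² = 144 < 85 + 85 = 170, the triangle is acute, so the smallest enclosing circle is the circumcircle.
Circumcentre = (-1, 29/14), r² = 7225/196.
Diameter = 2r = 2√(7225/196) = 85/7.

85/7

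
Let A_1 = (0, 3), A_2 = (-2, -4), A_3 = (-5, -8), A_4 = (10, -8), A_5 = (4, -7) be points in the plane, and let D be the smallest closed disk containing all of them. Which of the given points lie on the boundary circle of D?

A_1, A_3, A_4

By Welzl's lemma the MEC is supported by two points (diametrically opposite) or three points (on a circumcircle).
The minimum enclosing circle is determined by three boundary points: A_1, A_3, A_4.
Their circumcentre is (2.5, -105/22) with r² = 16133/242.
The farthest remaining point A_2 is at distance² 5045/242 ≤ 16133/242.
The points at distance exactly r from the centre are A_1, A_3, A_4 — 3 points.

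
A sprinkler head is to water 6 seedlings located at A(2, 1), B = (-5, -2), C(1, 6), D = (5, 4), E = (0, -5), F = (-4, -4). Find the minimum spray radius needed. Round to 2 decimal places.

6.02

A smallest enclosing disk is always determined by at most three of the input points on its boundary.
The farthest pair is D–F with squared distance 145. The circle on this segment as diameter has centre (0.5, 0) and r² = 145/4 = 36.25.
Check A: distance² to centre = 3.25 ≤ 36.25, so it lies inside.
All remaining points lie in this disk, and no smaller disk contains both endpoints, so this is the minimum enclosing circle.
r = √(36.25) ≈ 6.02.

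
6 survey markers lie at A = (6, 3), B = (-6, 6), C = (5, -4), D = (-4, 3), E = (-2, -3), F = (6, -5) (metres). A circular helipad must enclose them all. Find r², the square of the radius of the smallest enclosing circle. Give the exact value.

66.25

A smallest enclosing disk is always determined by at most three of the input points on its boundary.
The farthest pair is B–F with squared distance 265. The circle on this segment as diameter has centre (0, 0.5) and r² = 265/4 = 66.25.
Check A: distance² to centre = 42.25 ≤ 66.25, so it lies inside.
All remaining points lie in this disk, and no smaller disk contains both endpoints, so this is the minimum enclosing circle.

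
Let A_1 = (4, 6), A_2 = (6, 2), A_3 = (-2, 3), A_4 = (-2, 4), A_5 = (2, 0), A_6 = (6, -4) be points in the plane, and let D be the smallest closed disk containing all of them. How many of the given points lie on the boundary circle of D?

A smallest enclosing disk is always determined by at most three of the input points on its boundary.
The minimum enclosing circle is determined by three boundary points: A_1, A_4, A_6.
Their circumcentre is (2.5, 0.5) with r² = 32.5.
The farthest remaining point A_3 is at distance² 26.5 ≤ 32.5.
The points at distance exactly r from the centre are A_1, A_4, A_6 — 3 points.

3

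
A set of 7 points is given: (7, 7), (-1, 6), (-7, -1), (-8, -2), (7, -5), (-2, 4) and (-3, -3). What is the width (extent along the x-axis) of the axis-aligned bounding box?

15

max x = 7, min x = -8, so width = 15.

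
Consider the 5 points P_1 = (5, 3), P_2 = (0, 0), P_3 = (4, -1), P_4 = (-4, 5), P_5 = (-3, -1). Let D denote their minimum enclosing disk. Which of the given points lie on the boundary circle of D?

A smallest enclosing disk is always determined by at most three of the input points on its boundary.
The minimum enclosing circle is determined by three boundary points: P_1, P_3, P_4.
Their circumcentre is (3/38, 40/19) with r² = 36125/1444.
The farthest remaining point P_5 is at distance² 27613/1444 ≤ 36125/1444.
The points at distance exactly r from the centre are P_1, P_3, P_4 — 3 points.

P_1, P_3, P_4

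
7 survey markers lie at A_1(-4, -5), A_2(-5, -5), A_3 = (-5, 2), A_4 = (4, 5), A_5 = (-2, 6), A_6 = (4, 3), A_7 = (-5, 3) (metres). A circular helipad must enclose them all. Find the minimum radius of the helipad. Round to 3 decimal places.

A smallest enclosing disk is always determined by at most three of the input points on its boundary.
The farthest pair is A_2–A_4 with squared distance 181. The circle on this segment as diameter has centre (-0.5, 0) and r² = 181/4 = 45.25.
Check A_1: distance² to centre = 37.25 ≤ 45.25, so it lies inside.
All remaining points lie in this disk, and no smaller disk contains both endpoints, so this is the minimum enclosing circle.
r = √(45.25) ≈ 6.727.

6.727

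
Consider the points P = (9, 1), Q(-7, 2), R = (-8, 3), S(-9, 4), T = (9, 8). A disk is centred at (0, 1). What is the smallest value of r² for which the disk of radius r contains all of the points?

The required radius is the distance from (0, 1) to the farthest point.
Squared distances: 81, 50, 68, 90, 130.
Maximum is 130, attained at T.

130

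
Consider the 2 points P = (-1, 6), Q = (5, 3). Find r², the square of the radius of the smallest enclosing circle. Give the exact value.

11.25

The smallest circle enclosing two points has them as diameter endpoints.
Centre = midpoint = (2, 4.5); r² = |PQ|²/4 = 45/4 = 11.25.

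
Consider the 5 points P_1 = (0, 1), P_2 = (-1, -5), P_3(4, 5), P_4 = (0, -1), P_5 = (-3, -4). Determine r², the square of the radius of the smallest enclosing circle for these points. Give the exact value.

The farthest pair is P_3–P_5 with squared distance 130. The circle on this segment as diameter has centre (0.5, 0.5) and r² = 130/4 = 32.5.
Check P_1: distance² to centre = 0.5 ≤ 32.5, so it lies inside.
All remaining points lie in this disk, and no smaller disk contains both endpoints, so this is the minimum enclosing circle.

32.5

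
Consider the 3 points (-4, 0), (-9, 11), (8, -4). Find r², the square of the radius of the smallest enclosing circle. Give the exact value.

Call the three points A, B, C in the order given.
Side lengths²: AB² = 146, AC² = 160, BC² = 514.
Since BC² = 514 ≥ 160 + 146 = 306, the angle opposite BC is not acute, so the smallest enclosing circle has BC as diameter.
Centre = midpoint of BC = (-0.5, 3.5), r² = 514/4 = 128.5.

128.5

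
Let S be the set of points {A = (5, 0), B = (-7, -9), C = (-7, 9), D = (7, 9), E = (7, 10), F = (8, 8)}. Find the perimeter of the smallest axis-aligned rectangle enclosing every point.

68

Width = max x − min x = 8 − (-7) = 15.
Height = max y − min y = 10 − (-9) = 19.
Perimeter = 2(15 + 19) = 68.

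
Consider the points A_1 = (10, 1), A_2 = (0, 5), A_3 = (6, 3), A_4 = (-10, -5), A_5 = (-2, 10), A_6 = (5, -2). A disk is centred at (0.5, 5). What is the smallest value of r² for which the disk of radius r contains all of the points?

The required radius is the distance from (0.5, 5) to the farthest point.
Squared distances: 106.25, 0.25, 34.25, 210.25, 31.25, 69.25.
Maximum is 210.25, attained at A_4.

210.25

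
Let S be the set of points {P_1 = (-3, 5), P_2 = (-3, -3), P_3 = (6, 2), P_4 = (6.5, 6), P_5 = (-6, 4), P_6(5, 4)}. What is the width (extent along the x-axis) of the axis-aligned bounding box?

max x = 6.5, min x = -6, so width = 12.5.

12.5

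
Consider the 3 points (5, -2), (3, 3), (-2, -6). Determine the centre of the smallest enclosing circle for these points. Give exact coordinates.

(0.5, -1.5)

Call the three points A, B, C in the order given.
Side lengths²: AB² = 29, AC² = 65, BC² = 106.
Since BC² = 106 ≥ 65 + 29 = 94, the angle opposite BC is not acute, so the smallest enclosing circle has BC as diameter.
Centre = midpoint of BC = (0.5, -1.5), r² = 106/4 = 26.5.
Centre = (0.5, -1.5).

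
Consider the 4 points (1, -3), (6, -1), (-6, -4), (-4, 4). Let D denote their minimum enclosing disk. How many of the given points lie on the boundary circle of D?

A smallest enclosing disk is always determined by at most three of the input points on its boundary.
The minimum enclosing circle is determined by three boundary points: (6, -1), (-6, -4), (-4, 4).
Their circumcentre is (-1/3, -7/6) with r² = 1445/36.
The farthest remaining point (1, -3) is at distance² 185/36 ≤ 1445/36.
The points at distance exactly r from the centre are (6, -1), (-6, -4), (-4, 4) — 3 points.

3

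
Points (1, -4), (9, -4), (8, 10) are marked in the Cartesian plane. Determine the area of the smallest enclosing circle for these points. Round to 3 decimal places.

Call the three points A, B, C in the order given.
Side lengths²: AB² = 64, AC² = 245, BC² = 197.
Since AC² = 245 < 197 + 64 = 261, the triangle is acute, so the smallest enclosing circle is the circumcircle.
Circumcentre = (5, 2.75), r² = 61.5625.
Area = π·r² = π·61.5625 ≈ 193.404.

193.404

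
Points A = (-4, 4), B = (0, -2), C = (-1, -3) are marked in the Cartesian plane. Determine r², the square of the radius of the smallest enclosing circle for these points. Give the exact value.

Side lengths²: AB² = 52, AC² = 58, BC² = 2.
Since AC² = 58 ≥ 52 + 2 = 54, the angle opposite AC is not acute, so the smallest enclosing circle has AC as diameter.
Centre = midpoint of AC = (-2.5, 0.5), r² = 58/4 = 14.5.

14.5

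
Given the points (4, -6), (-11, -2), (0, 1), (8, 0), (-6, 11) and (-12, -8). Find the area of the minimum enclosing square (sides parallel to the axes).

The bounding box has width 20 and height 19.
An axis-aligned square enclosing the set must have side ≥ max(width, height).
So the minimum side is max(20, 19) = 20.
Area = 20² = 400.

400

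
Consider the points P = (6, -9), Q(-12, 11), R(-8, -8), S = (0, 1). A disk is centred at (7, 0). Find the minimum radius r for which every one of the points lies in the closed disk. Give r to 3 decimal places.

The required radius is the distance from (7, 0) to the farthest point.
Squared distances: 82, 482, 289, 50.
Maximum is 482, attained at Q.
r = √482 ≈ 21.954.

21.954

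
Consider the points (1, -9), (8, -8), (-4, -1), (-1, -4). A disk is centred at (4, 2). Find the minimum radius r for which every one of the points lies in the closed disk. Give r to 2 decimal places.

The required radius is the distance from (4, 2) to the farthest point.
Squared distances: 130, 116, 73, 61.
Maximum is 130, attained at (1, -9).
r = √130 ≈ 11.40.

11.40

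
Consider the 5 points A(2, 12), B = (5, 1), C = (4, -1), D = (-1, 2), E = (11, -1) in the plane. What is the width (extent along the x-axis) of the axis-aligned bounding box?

max x = 11, min x = -1, so width = 12.

12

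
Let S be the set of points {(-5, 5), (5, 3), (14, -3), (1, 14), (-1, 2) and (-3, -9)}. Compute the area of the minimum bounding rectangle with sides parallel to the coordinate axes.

x ranges over [-5, 14], width 19.
y ranges over [-9, 14], height 23.
Area = 19 × 23 = 437.

437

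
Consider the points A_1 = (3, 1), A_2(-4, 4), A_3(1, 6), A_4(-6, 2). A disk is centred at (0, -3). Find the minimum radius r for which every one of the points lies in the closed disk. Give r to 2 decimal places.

9.06

The required radius is the distance from (0, -3) to the farthest point.
Squared distances: 25, 65, 82, 61.
Maximum is 82, attained at A_3.
r = √82 ≈ 9.06.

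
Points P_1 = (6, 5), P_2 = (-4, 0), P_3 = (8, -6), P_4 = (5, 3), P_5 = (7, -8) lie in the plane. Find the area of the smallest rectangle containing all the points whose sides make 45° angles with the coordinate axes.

142.5

In coordinates u = x + y, v = x − y the rectangle is axis-aligned; the map (x,y)→(u,v) scales areas by 2.
u-values: 11, -4, 2, 8, -1; range = 11 − (-4) = 15.
v-values: 1, -4, 14, 2, 15; range = 15 − (-4) = 19.
Area = (15 × 19) / 2 = 142.5.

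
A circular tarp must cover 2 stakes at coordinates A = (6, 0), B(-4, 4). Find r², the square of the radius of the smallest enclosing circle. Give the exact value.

The smallest circle enclosing two points has them as diameter endpoints.
Centre = midpoint = (1, 2); r² = |AB|²/4 = 116/4 = 29.

29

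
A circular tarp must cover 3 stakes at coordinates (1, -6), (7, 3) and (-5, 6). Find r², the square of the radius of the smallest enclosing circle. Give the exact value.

9945/196

Call the three points A, B, C in the order given.
Side lengths²: AB² = 117, AC² = 180, BC² = 153.
Since AC² = 180 < 153 + 117 = 270, the triangle is acute, so the smallest enclosing circle is the circumcircle.
Circumcentre = (1/7, 15/14), r² = 9945/196.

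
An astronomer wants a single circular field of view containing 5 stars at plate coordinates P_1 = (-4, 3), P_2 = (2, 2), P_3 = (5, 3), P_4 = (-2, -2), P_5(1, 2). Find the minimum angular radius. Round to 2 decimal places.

A smallest enclosing disk is always determined by at most three of the input points on its boundary.
The minimum enclosing circle is determined by three boundary points: P_1, P_3, P_4.
Their circumcentre is (0.5, 1.9) with r² = 21.46.
The farthest remaining point P_2 is at distance² 2.26 ≤ 21.46.
r = √(21.46) ≈ 4.63.

4.63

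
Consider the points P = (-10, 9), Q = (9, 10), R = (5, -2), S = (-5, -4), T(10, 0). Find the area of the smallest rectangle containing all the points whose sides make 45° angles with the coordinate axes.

406

In coordinates u = x + y, v = x − y the rectangle is axis-aligned; the map (x,y)→(u,v) scales areas by 2.
u-values: -1, 19, 3, -9, 10; range = 19 − (-9) = 28.
v-values: -19, -1, 7, -1, 10; range = 10 − (-19) = 29.
Area = (28 × 29) / 2 = 406.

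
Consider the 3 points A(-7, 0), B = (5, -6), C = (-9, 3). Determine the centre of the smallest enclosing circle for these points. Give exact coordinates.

Side lengths²: AB² = 180, AC² = 13, BC² = 277.
Since BC² = 277 ≥ 180 + 13 = 193, the angle opposite BC is not acute, so the smallest enclosing circle has BC as diameter.
Centre = midpoint of BC = (-2, -1.5), r² = 277/4 = 69.25.
Centre = (-2, -1.5).

(-2, -1.5)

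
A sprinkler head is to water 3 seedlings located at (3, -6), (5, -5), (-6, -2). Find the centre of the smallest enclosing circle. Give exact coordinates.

(-0.5, -3.5)

Call the three points A, B, C in the order given.
Side lengths²: AB² = 5, AC² = 97, BC² = 130.
Since BC² = 130 ≥ 97 + 5 = 102, the angle opposite BC is not acute, so the smallest enclosing circle has BC as diameter.
Centre = midpoint of BC = (-0.5, -3.5), r² = 130/4 = 32.5.
Centre = (-0.5, -3.5).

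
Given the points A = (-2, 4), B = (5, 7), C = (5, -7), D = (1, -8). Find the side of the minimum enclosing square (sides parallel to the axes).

15

The bounding box has width 7 and height 15.
An axis-aligned square enclosing the set must have side ≥ max(width, height).
So the minimum side is max(7, 15) = 15.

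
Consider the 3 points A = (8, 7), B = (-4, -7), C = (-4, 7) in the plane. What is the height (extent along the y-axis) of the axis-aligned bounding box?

max y = 7, min y = -7, so height = 14.

14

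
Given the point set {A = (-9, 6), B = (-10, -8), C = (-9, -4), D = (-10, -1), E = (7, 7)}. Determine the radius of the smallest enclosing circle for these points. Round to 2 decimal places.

11.34

A smallest enclosing disk is always determined by at most three of the input points on its boundary.
The farthest pair is B–E with squared distance 514. The circle on this segment as diameter has centre (-1.5, -0.5) and r² = 514/4 = 128.5.
Check A: distance² to centre = 98.5 ≤ 128.5, so it lies inside.
All remaining points lie in this disk, and no smaller disk contains both endpoints, so this is the minimum enclosing circle.
r = √(128.5) ≈ 11.34.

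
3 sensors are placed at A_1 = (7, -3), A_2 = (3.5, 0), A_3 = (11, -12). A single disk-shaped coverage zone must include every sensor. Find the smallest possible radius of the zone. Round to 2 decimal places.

7.08

Side lengths²: A_1A_2² = 21.25, A_1A_3² = 97, A_2A_3² = 200.25.
Since A_2A_3² = 200.25 ≥ 97 + 21.25 = 118.25, the angle opposite A_2A_3 is not acute, so the smallest enclosing circle has A_2A_3 as diameter.
Centre = midpoint of A_2A_3 = (7.25, -6), r² = 200.25/4 = 50.0625.
r = √(50.0625) ≈ 7.08.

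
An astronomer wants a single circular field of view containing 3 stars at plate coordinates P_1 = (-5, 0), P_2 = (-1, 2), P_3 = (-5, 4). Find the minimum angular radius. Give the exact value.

Side lengths²: P_1P_2² = 20, P_1P_3² = 16, P_2P_3² = 20.
Since P_2P_3² = 20 < 20 + 16 = 36, the triangle is acute, so the smallest enclosing circle is the circumcircle.
Circumcentre = (-3.5, 2), r² = 6.25.
r = √(6.25) = 2.5.

2.5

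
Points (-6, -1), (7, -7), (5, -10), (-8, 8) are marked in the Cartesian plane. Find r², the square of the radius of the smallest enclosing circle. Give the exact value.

123.25

The farthest pair is (5, -10)–(-8, 8) with squared distance 493. The circle on this segment as diameter has centre (-1.5, -1) and r² = 493/4 = 123.25.
Check (-6, -1): distance² to centre = 20.25 ≤ 123.25, so it lies inside.
All remaining points lie in this disk, and no smaller disk contains both endpoints, so this is the minimum enclosing circle.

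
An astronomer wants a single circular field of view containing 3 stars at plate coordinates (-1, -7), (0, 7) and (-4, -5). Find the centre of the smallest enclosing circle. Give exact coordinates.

(-0.5, 0)

Call the three points A, B, C in the order given.
Side lengths²: AB² = 197, AC² = 13, BC² = 160.
Since AB² = 197 ≥ 160 + 13 = 173, the angle opposite AB is not acute, so the smallest enclosing circle has AB as diameter.
Centre = midpoint of AB = (-0.5, 0), r² = 197/4 = 49.25.
Centre = (-0.5, 0).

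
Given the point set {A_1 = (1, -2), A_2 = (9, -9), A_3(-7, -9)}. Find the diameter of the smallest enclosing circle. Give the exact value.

16

Side lengths²: A_1A_2² = 113, A_1A_3² = 113, A_2A_3² = 256.
Since A_2A_3² = 256 ≥ 113 + 113 = 226, the angle opposite A_2A_3 is not acute, so the smallest enclosing circle has A_2A_3 as diameter.
Centre = midpoint of A_2A_3 = (1, -9), r² = 256/4 = 64.
Diameter = 2r = 2√64 = 16.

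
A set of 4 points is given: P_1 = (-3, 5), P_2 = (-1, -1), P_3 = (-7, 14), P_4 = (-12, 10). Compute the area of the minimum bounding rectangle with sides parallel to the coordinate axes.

x ranges over [-12, -1], width 11.
y ranges over [-1, 14], height 15.
Area = 11 × 15 = 165.

165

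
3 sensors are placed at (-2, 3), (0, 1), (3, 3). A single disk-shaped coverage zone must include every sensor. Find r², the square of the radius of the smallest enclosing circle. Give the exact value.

Call the three points A, B, C in the order given.
Side lengths²: AB² = 8, AC² = 25, BC² = 13.
Since AC² = 25 ≥ 13 + 8 = 21, the angle opposite AC is not acute, so the smallest enclosing circle has AC as diameter.
Centre = midpoint of AC = (0.5, 3), r² = 25/4 = 6.25.

6.25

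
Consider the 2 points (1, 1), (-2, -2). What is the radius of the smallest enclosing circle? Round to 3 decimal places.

The smallest circle enclosing two points has them as diameter endpoints.
Centre = midpoint = (-0.5, -0.5); r² = |(1, 1)−(-2, -2)|²/4 = 18/4 = 4.5.
r = √(4.5) ≈ 2.121.

2.121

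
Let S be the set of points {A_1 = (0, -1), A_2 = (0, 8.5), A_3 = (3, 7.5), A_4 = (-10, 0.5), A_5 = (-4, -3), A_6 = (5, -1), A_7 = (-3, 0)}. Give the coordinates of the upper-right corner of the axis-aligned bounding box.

(5, 8.5)

x-range [-10, 5], y-range [-3, 8.5].
The upper-right corner is (5, 8.5).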